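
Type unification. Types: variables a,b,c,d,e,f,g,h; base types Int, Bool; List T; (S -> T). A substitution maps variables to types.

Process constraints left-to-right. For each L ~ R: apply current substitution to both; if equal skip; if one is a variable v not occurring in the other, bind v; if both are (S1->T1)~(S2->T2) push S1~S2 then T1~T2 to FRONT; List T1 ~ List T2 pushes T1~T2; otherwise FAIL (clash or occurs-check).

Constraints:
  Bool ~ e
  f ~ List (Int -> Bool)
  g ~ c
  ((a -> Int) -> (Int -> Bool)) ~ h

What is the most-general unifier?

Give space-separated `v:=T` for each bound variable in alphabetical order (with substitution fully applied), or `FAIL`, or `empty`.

Answer: e:=Bool f:=List (Int -> Bool) g:=c h:=((a -> Int) -> (Int -> Bool))

Derivation:
step 1: unify Bool ~ e  [subst: {-} | 3 pending]
  bind e := Bool
step 2: unify f ~ List (Int -> Bool)  [subst: {e:=Bool} | 2 pending]
  bind f := List (Int -> Bool)
step 3: unify g ~ c  [subst: {e:=Bool, f:=List (Int -> Bool)} | 1 pending]
  bind g := c
step 4: unify ((a -> Int) -> (Int -> Bool)) ~ h  [subst: {e:=Bool, f:=List (Int -> Bool), g:=c} | 0 pending]
  bind h := ((a -> Int) -> (Int -> Bool))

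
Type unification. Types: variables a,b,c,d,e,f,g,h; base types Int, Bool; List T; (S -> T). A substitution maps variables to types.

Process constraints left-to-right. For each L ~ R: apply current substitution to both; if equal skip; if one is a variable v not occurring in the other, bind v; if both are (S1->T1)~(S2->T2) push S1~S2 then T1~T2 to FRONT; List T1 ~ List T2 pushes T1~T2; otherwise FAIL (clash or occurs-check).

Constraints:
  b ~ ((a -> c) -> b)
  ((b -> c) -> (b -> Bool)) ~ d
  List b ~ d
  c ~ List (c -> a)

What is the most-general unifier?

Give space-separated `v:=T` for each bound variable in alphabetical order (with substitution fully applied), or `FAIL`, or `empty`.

step 1: unify b ~ ((a -> c) -> b)  [subst: {-} | 3 pending]
  occurs-check fail: b in ((a -> c) -> b)

Answer: FAIL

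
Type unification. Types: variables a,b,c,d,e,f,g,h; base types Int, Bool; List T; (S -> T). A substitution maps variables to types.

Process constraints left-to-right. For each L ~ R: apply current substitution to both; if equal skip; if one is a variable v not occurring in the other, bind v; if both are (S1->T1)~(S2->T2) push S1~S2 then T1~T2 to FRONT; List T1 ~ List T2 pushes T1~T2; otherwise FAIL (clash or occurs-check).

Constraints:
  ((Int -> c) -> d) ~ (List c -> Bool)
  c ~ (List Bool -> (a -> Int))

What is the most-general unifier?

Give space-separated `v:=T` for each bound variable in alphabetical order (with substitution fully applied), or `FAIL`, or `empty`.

Answer: FAIL

Derivation:
step 1: unify ((Int -> c) -> d) ~ (List c -> Bool)  [subst: {-} | 1 pending]
  -> decompose arrow: push (Int -> c)~List c, d~Bool
step 2: unify (Int -> c) ~ List c  [subst: {-} | 2 pending]
  clash: (Int -> c) vs List c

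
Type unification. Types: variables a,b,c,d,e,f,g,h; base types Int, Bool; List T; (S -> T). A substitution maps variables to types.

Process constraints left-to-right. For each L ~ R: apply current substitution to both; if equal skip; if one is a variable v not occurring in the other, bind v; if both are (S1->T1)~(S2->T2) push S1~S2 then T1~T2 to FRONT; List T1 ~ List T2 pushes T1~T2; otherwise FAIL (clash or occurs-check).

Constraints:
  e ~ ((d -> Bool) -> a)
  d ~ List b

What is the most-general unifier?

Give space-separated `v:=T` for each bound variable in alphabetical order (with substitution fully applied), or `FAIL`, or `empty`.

Answer: d:=List b e:=((List b -> Bool) -> a)

Derivation:
step 1: unify e ~ ((d -> Bool) -> a)  [subst: {-} | 1 pending]
  bind e := ((d -> Bool) -> a)
step 2: unify d ~ List b  [subst: {e:=((d -> Bool) -> a)} | 0 pending]
  bind d := List b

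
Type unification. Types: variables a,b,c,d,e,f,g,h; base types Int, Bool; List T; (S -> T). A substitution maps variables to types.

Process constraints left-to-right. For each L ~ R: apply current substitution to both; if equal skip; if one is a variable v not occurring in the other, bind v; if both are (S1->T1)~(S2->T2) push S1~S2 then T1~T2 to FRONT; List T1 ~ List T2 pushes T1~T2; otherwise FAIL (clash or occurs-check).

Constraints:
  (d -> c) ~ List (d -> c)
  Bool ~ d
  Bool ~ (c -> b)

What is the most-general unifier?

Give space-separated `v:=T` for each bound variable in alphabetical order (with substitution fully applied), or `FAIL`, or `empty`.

Answer: FAIL

Derivation:
step 1: unify (d -> c) ~ List (d -> c)  [subst: {-} | 2 pending]
  clash: (d -> c) vs List (d -> c)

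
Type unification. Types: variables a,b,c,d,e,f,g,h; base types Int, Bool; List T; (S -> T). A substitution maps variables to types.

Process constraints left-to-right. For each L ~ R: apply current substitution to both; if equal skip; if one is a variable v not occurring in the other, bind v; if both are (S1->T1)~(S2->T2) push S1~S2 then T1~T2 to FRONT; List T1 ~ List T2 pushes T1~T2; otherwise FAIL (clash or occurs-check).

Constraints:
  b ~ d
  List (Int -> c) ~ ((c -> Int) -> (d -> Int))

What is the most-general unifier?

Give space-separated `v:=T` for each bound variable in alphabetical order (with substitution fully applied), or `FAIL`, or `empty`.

Answer: FAIL

Derivation:
step 1: unify b ~ d  [subst: {-} | 1 pending]
  bind b := d
step 2: unify List (Int -> c) ~ ((c -> Int) -> (d -> Int))  [subst: {b:=d} | 0 pending]
  clash: List (Int -> c) vs ((c -> Int) -> (d -> Int))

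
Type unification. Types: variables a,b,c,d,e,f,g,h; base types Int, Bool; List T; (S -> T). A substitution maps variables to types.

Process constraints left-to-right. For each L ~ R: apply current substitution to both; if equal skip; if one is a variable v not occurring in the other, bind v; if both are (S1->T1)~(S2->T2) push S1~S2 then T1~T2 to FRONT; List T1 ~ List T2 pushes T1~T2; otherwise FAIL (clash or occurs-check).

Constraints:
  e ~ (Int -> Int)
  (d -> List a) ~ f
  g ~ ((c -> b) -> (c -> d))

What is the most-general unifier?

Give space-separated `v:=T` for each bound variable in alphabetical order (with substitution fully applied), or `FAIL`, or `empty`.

step 1: unify e ~ (Int -> Int)  [subst: {-} | 2 pending]
  bind e := (Int -> Int)
step 2: unify (d -> List a) ~ f  [subst: {e:=(Int -> Int)} | 1 pending]
  bind f := (d -> List a)
step 3: unify g ~ ((c -> b) -> (c -> d))  [subst: {e:=(Int -> Int), f:=(d -> List a)} | 0 pending]
  bind g := ((c -> b) -> (c -> d))

Answer: e:=(Int -> Int) f:=(d -> List a) g:=((c -> b) -> (c -> d))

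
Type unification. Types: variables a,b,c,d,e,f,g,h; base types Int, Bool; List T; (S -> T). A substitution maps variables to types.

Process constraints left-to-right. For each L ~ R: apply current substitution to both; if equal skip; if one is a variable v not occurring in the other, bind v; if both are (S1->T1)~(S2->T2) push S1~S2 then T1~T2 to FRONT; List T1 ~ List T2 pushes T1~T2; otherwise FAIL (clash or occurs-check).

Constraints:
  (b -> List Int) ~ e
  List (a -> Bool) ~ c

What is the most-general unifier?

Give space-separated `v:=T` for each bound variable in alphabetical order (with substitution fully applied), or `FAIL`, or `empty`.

Answer: c:=List (a -> Bool) e:=(b -> List Int)

Derivation:
step 1: unify (b -> List Int) ~ e  [subst: {-} | 1 pending]
  bind e := (b -> List Int)
step 2: unify List (a -> Bool) ~ c  [subst: {e:=(b -> List Int)} | 0 pending]
  bind c := List (a -> Bool)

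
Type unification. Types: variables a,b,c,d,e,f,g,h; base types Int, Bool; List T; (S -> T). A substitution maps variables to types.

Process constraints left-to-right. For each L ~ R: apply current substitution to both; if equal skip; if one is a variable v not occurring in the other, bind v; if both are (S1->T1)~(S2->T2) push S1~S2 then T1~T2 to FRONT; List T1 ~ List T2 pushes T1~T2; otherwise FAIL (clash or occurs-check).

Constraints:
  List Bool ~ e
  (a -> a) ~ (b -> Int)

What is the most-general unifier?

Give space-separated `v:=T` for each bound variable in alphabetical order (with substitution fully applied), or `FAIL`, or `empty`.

step 1: unify List Bool ~ e  [subst: {-} | 1 pending]
  bind e := List Bool
step 2: unify (a -> a) ~ (b -> Int)  [subst: {e:=List Bool} | 0 pending]
  -> decompose arrow: push a~b, a~Int
step 3: unify a ~ b  [subst: {e:=List Bool} | 1 pending]
  bind a := b
step 4: unify b ~ Int  [subst: {e:=List Bool, a:=b} | 0 pending]
  bind b := Int

Answer: a:=Int b:=Int e:=List Bool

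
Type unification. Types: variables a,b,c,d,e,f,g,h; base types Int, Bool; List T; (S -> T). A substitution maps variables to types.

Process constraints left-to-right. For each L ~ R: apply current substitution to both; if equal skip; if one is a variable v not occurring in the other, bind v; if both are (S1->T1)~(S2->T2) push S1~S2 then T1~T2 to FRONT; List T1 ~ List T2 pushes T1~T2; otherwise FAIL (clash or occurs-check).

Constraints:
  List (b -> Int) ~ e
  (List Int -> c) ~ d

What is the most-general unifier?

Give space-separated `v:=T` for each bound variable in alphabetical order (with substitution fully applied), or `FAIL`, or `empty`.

step 1: unify List (b -> Int) ~ e  [subst: {-} | 1 pending]
  bind e := List (b -> Int)
step 2: unify (List Int -> c) ~ d  [subst: {e:=List (b -> Int)} | 0 pending]
  bind d := (List Int -> c)

Answer: d:=(List Int -> c) e:=List (b -> Int)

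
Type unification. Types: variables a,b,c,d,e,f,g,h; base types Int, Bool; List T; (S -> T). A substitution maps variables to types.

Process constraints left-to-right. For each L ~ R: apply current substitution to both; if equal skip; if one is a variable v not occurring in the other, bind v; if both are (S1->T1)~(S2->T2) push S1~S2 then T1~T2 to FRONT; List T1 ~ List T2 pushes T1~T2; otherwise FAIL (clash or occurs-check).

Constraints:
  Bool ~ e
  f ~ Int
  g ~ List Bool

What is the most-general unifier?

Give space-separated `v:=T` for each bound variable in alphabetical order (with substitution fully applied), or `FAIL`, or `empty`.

Answer: e:=Bool f:=Int g:=List Bool

Derivation:
step 1: unify Bool ~ e  [subst: {-} | 2 pending]
  bind e := Bool
step 2: unify f ~ Int  [subst: {e:=Bool} | 1 pending]
  bind f := Int
step 3: unify g ~ List Bool  [subst: {e:=Bool, f:=Int} | 0 pending]
  bind g := List Bool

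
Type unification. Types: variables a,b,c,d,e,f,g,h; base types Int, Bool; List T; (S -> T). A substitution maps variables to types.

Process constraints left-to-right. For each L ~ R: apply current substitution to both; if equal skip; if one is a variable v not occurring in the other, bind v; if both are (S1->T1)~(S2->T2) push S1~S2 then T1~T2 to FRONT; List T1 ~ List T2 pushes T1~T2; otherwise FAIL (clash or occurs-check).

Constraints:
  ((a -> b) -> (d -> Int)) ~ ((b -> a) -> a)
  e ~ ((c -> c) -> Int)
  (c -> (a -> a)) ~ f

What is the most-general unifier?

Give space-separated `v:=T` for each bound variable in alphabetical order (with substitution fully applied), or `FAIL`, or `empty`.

step 1: unify ((a -> b) -> (d -> Int)) ~ ((b -> a) -> a)  [subst: {-} | 2 pending]
  -> decompose arrow: push (a -> b)~(b -> a), (d -> Int)~a
step 2: unify (a -> b) ~ (b -> a)  [subst: {-} | 3 pending]
  -> decompose arrow: push a~b, b~a
step 3: unify a ~ b  [subst: {-} | 4 pending]
  bind a := b
step 4: unify b ~ b  [subst: {a:=b} | 3 pending]
  -> identical, skip
step 5: unify (d -> Int) ~ b  [subst: {a:=b} | 2 pending]
  bind b := (d -> Int)
step 6: unify e ~ ((c -> c) -> Int)  [subst: {a:=b, b:=(d -> Int)} | 1 pending]
  bind e := ((c -> c) -> Int)
step 7: unify (c -> ((d -> Int) -> (d -> Int))) ~ f  [subst: {a:=b, b:=(d -> Int), e:=((c -> c) -> Int)} | 0 pending]
  bind f := (c -> ((d -> Int) -> (d -> Int)))

Answer: a:=(d -> Int) b:=(d -> Int) e:=((c -> c) -> Int) f:=(c -> ((d -> Int) -> (d -> Int)))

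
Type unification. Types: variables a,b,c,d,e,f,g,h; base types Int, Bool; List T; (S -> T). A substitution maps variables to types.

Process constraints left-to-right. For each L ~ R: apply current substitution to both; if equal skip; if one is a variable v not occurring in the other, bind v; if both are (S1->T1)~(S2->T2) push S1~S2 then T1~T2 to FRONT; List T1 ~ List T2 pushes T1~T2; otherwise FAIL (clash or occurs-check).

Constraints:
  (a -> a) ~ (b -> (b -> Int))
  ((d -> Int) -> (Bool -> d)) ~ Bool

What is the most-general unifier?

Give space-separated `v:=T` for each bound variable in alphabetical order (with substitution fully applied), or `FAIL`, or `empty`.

step 1: unify (a -> a) ~ (b -> (b -> Int))  [subst: {-} | 1 pending]
  -> decompose arrow: push a~b, a~(b -> Int)
step 2: unify a ~ b  [subst: {-} | 2 pending]
  bind a := b
step 3: unify b ~ (b -> Int)  [subst: {a:=b} | 1 pending]
  occurs-check fail: b in (b -> Int)

Answer: FAIL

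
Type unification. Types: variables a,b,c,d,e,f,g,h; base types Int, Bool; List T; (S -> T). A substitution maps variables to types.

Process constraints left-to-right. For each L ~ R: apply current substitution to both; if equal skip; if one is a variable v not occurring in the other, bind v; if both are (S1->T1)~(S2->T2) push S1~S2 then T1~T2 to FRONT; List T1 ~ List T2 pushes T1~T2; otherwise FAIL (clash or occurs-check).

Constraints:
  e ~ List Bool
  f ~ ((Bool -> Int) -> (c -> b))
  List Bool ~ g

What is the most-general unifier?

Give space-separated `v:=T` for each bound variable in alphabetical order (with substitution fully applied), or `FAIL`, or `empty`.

Answer: e:=List Bool f:=((Bool -> Int) -> (c -> b)) g:=List Bool

Derivation:
step 1: unify e ~ List Bool  [subst: {-} | 2 pending]
  bind e := List Bool
step 2: unify f ~ ((Bool -> Int) -> (c -> b))  [subst: {e:=List Bool} | 1 pending]
  bind f := ((Bool -> Int) -> (c -> b))
step 3: unify List Bool ~ g  [subst: {e:=List Bool, f:=((Bool -> Int) -> (c -> b))} | 0 pending]
  bind g := List Bool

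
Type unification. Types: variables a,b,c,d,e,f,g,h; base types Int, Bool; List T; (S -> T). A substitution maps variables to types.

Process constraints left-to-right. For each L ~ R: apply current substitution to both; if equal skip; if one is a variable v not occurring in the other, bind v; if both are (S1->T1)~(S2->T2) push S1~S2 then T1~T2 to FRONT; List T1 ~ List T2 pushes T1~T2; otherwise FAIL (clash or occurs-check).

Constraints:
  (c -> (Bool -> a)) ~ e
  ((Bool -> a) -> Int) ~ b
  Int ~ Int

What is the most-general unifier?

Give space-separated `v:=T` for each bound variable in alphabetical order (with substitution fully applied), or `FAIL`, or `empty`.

Answer: b:=((Bool -> a) -> Int) e:=(c -> (Bool -> a))

Derivation:
step 1: unify (c -> (Bool -> a)) ~ e  [subst: {-} | 2 pending]
  bind e := (c -> (Bool -> a))
step 2: unify ((Bool -> a) -> Int) ~ b  [subst: {e:=(c -> (Bool -> a))} | 1 pending]
  bind b := ((Bool -> a) -> Int)
step 3: unify Int ~ Int  [subst: {e:=(c -> (Bool -> a)), b:=((Bool -> a) -> Int)} | 0 pending]
  -> identical, skip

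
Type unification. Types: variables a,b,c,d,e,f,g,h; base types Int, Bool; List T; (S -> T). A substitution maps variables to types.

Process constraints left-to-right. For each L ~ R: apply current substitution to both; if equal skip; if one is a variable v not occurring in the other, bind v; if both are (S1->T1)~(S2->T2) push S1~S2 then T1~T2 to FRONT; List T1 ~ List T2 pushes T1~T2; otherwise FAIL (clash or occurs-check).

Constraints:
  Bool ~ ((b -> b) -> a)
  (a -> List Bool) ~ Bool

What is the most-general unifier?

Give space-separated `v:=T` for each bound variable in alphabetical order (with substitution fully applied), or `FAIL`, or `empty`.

step 1: unify Bool ~ ((b -> b) -> a)  [subst: {-} | 1 pending]
  clash: Bool vs ((b -> b) -> a)

Answer: FAIL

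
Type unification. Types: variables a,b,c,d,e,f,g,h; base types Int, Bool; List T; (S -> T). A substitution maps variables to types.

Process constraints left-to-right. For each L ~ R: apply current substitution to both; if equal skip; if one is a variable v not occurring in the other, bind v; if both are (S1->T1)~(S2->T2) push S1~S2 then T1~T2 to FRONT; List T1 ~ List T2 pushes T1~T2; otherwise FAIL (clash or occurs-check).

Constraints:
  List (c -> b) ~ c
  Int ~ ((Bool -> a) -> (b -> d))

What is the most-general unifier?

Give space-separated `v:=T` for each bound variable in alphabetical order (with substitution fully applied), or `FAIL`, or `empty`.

step 1: unify List (c -> b) ~ c  [subst: {-} | 1 pending]
  occurs-check fail

Answer: FAIL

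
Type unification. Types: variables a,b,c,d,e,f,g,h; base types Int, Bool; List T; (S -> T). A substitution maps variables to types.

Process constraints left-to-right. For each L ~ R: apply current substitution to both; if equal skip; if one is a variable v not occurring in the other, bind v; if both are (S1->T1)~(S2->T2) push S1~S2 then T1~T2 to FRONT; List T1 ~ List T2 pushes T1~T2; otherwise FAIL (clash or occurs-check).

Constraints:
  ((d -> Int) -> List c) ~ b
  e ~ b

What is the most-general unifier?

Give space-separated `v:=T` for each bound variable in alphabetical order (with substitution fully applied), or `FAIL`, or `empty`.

step 1: unify ((d -> Int) -> List c) ~ b  [subst: {-} | 1 pending]
  bind b := ((d -> Int) -> List c)
step 2: unify e ~ ((d -> Int) -> List c)  [subst: {b:=((d -> Int) -> List c)} | 0 pending]
  bind e := ((d -> Int) -> List c)

Answer: b:=((d -> Int) -> List c) e:=((d -> Int) -> List c)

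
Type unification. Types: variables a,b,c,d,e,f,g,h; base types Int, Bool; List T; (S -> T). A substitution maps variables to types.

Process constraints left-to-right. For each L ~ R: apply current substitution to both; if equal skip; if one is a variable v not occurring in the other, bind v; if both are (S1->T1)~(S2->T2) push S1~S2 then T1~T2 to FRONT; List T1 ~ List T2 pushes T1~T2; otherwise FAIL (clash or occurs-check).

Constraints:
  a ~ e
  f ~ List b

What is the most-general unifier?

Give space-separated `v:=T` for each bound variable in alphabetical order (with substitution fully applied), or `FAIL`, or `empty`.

Answer: a:=e f:=List b

Derivation:
step 1: unify a ~ e  [subst: {-} | 1 pending]
  bind a := e
step 2: unify f ~ List b  [subst: {a:=e} | 0 pending]
  bind f := List b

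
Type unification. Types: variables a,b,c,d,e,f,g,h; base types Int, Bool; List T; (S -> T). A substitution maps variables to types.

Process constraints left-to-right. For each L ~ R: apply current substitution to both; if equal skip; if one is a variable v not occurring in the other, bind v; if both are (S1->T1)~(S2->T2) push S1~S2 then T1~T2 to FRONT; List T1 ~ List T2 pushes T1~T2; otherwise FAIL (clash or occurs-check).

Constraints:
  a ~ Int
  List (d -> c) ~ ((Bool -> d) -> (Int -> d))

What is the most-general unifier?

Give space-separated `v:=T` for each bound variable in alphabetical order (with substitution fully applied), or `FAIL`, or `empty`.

Answer: FAIL

Derivation:
step 1: unify a ~ Int  [subst: {-} | 1 pending]
  bind a := Int
step 2: unify List (d -> c) ~ ((Bool -> d) -> (Int -> d))  [subst: {a:=Int} | 0 pending]
  clash: List (d -> c) vs ((Bool -> d) -> (Int -> d))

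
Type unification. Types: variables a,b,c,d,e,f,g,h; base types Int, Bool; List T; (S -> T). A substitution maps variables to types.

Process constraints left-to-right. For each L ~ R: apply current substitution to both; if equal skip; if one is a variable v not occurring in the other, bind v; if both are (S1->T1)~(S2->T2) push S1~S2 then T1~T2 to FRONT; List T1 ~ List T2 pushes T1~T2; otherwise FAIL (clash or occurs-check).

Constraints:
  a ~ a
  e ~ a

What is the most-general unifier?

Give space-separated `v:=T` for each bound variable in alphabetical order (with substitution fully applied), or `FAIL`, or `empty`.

Answer: e:=a

Derivation:
step 1: unify a ~ a  [subst: {-} | 1 pending]
  -> identical, skip
step 2: unify e ~ a  [subst: {-} | 0 pending]
  bind e := a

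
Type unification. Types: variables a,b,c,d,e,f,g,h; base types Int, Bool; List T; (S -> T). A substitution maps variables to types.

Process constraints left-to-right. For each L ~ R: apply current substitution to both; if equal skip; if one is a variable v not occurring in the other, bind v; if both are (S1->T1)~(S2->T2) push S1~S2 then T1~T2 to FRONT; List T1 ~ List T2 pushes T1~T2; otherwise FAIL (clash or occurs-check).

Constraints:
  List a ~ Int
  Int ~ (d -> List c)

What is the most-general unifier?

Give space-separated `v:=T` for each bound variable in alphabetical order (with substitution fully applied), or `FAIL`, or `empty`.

Answer: FAIL

Derivation:
step 1: unify List a ~ Int  [subst: {-} | 1 pending]
  clash: List a vs Int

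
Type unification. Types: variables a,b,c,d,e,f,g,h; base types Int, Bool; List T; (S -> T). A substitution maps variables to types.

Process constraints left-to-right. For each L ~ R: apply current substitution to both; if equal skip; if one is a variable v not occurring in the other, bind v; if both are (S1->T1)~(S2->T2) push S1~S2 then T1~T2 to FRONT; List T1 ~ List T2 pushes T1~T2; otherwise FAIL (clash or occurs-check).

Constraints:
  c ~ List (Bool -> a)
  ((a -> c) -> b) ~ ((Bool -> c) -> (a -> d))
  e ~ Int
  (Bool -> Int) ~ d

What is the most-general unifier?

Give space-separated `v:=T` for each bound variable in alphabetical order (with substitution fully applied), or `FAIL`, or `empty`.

step 1: unify c ~ List (Bool -> a)  [subst: {-} | 3 pending]
  bind c := List (Bool -> a)
step 2: unify ((a -> List (Bool -> a)) -> b) ~ ((Bool -> List (Bool -> a)) -> (a -> d))  [subst: {c:=List (Bool -> a)} | 2 pending]
  -> decompose arrow: push (a -> List (Bool -> a))~(Bool -> List (Bool -> a)), b~(a -> d)
step 3: unify (a -> List (Bool -> a)) ~ (Bool -> List (Bool -> a))  [subst: {c:=List (Bool -> a)} | 3 pending]
  -> decompose arrow: push a~Bool, List (Bool -> a)~List (Bool -> a)
step 4: unify a ~ Bool  [subst: {c:=List (Bool -> a)} | 4 pending]
  bind a := Bool
step 5: unify List (Bool -> Bool) ~ List (Bool -> Bool)  [subst: {c:=List (Bool -> a), a:=Bool} | 3 pending]
  -> identical, skip
step 6: unify b ~ (Bool -> d)  [subst: {c:=List (Bool -> a), a:=Bool} | 2 pending]
  bind b := (Bool -> d)
step 7: unify e ~ Int  [subst: {c:=List (Bool -> a), a:=Bool, b:=(Bool -> d)} | 1 pending]
  bind e := Int
step 8: unify (Bool -> Int) ~ d  [subst: {c:=List (Bool -> a), a:=Bool, b:=(Bool -> d), e:=Int} | 0 pending]
  bind d := (Bool -> Int)

Answer: a:=Bool b:=(Bool -> (Bool -> Int)) c:=List (Bool -> Bool) d:=(Bool -> Int) e:=Int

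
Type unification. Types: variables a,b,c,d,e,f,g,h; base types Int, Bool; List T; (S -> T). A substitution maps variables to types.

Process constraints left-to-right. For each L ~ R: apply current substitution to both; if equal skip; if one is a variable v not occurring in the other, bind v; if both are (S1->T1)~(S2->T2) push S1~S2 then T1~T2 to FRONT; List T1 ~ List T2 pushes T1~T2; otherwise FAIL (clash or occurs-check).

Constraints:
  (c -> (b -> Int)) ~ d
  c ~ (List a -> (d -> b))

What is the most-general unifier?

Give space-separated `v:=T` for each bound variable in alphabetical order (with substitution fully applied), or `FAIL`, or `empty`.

step 1: unify (c -> (b -> Int)) ~ d  [subst: {-} | 1 pending]
  bind d := (c -> (b -> Int))
step 2: unify c ~ (List a -> ((c -> (b -> Int)) -> b))  [subst: {d:=(c -> (b -> Int))} | 0 pending]
  occurs-check fail: c in (List a -> ((c -> (b -> Int)) -> b))

Answer: FAIL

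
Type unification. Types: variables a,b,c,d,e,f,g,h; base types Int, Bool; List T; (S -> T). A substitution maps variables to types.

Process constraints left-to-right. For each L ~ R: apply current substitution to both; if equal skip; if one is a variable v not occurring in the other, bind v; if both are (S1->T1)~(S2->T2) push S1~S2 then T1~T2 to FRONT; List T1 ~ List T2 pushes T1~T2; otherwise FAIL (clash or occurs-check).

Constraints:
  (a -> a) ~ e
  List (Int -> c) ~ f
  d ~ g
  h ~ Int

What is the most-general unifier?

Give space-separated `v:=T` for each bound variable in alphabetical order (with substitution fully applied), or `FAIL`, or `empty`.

Answer: d:=g e:=(a -> a) f:=List (Int -> c) h:=Int

Derivation:
step 1: unify (a -> a) ~ e  [subst: {-} | 3 pending]
  bind e := (a -> a)
step 2: unify List (Int -> c) ~ f  [subst: {e:=(a -> a)} | 2 pending]
  bind f := List (Int -> c)
step 3: unify d ~ g  [subst: {e:=(a -> a), f:=List (Int -> c)} | 1 pending]
  bind d := g
step 4: unify h ~ Int  [subst: {e:=(a -> a), f:=List (Int -> c), d:=g} | 0 pending]
  bind h := Int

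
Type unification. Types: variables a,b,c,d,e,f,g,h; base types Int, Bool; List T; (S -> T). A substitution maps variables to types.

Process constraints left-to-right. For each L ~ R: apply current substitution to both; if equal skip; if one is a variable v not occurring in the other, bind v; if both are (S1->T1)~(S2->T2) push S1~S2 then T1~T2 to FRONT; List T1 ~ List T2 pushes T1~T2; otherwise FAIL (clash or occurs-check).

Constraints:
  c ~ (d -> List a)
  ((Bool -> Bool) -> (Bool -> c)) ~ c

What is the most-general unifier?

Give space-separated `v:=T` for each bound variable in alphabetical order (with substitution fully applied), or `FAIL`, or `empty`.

Answer: FAIL

Derivation:
step 1: unify c ~ (d -> List a)  [subst: {-} | 1 pending]
  bind c := (d -> List a)
step 2: unify ((Bool -> Bool) -> (Bool -> (d -> List a))) ~ (d -> List a)  [subst: {c:=(d -> List a)} | 0 pending]
  -> decompose arrow: push (Bool -> Bool)~d, (Bool -> (d -> List a))~List a
step 3: unify (Bool -> Bool) ~ d  [subst: {c:=(d -> List a)} | 1 pending]
  bind d := (Bool -> Bool)
step 4: unify (Bool -> ((Bool -> Bool) -> List a)) ~ List a  [subst: {c:=(d -> List a), d:=(Bool -> Bool)} | 0 pending]
  clash: (Bool -> ((Bool -> Bool) -> List a)) vs List a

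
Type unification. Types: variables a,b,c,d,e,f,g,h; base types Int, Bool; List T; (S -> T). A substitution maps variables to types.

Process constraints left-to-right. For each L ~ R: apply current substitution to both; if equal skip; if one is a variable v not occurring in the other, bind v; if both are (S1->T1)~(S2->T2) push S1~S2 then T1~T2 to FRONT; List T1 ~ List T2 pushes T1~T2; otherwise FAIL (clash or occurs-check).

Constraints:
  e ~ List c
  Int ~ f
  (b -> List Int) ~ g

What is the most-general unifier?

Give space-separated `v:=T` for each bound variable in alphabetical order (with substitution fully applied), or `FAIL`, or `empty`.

step 1: unify e ~ List c  [subst: {-} | 2 pending]
  bind e := List c
step 2: unify Int ~ f  [subst: {e:=List c} | 1 pending]
  bind f := Int
step 3: unify (b -> List Int) ~ g  [subst: {e:=List c, f:=Int} | 0 pending]
  bind g := (b -> List Int)

Answer: e:=List c f:=Int g:=(b -> List Int)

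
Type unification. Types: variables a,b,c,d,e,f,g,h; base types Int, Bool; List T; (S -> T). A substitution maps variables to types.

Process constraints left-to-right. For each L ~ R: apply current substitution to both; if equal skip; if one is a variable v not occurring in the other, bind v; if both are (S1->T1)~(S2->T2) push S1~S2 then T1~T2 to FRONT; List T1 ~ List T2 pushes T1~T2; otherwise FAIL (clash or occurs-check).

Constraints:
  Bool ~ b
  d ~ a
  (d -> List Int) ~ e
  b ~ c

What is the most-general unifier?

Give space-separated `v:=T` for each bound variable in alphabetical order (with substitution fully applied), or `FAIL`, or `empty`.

step 1: unify Bool ~ b  [subst: {-} | 3 pending]
  bind b := Bool
step 2: unify d ~ a  [subst: {b:=Bool} | 2 pending]
  bind d := a
step 3: unify (a -> List Int) ~ e  [subst: {b:=Bool, d:=a} | 1 pending]
  bind e := (a -> List Int)
step 4: unify Bool ~ c  [subst: {b:=Bool, d:=a, e:=(a -> List Int)} | 0 pending]
  bind c := Bool

Answer: b:=Bool c:=Bool d:=a e:=(a -> List Int)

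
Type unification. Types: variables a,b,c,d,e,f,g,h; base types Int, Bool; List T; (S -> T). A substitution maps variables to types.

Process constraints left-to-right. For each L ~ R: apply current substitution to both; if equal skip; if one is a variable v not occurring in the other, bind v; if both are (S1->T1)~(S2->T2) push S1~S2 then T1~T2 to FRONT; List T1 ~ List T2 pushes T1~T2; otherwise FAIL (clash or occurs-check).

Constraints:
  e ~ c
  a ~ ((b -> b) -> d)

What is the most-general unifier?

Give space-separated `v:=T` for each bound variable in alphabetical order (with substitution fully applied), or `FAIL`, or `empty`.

Answer: a:=((b -> b) -> d) e:=c

Derivation:
step 1: unify e ~ c  [subst: {-} | 1 pending]
  bind e := c
step 2: unify a ~ ((b -> b) -> d)  [subst: {e:=c} | 0 pending]
  bind a := ((b -> b) -> d)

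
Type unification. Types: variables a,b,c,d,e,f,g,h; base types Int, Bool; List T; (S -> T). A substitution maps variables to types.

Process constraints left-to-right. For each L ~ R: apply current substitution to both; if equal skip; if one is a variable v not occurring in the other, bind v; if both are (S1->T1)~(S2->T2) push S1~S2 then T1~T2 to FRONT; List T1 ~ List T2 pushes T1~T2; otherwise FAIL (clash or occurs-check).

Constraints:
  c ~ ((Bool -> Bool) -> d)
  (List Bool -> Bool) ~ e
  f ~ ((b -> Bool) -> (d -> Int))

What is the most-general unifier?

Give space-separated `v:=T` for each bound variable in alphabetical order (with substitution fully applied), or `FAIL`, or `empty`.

Answer: c:=((Bool -> Bool) -> d) e:=(List Bool -> Bool) f:=((b -> Bool) -> (d -> Int))

Derivation:
step 1: unify c ~ ((Bool -> Bool) -> d)  [subst: {-} | 2 pending]
  bind c := ((Bool -> Bool) -> d)
step 2: unify (List Bool -> Bool) ~ e  [subst: {c:=((Bool -> Bool) -> d)} | 1 pending]
  bind e := (List Bool -> Bool)
step 3: unify f ~ ((b -> Bool) -> (d -> Int))  [subst: {c:=((Bool -> Bool) -> d), e:=(List Bool -> Bool)} | 0 pending]
  bind f := ((b -> Bool) -> (d -> Int))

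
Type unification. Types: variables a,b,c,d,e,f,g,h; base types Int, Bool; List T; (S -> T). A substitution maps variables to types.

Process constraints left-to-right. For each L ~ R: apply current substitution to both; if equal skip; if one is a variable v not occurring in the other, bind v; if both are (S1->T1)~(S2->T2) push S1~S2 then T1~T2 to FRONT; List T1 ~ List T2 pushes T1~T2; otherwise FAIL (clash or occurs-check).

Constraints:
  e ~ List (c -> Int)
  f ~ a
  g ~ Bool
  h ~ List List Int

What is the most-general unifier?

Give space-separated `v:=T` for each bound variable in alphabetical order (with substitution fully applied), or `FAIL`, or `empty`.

step 1: unify e ~ List (c -> Int)  [subst: {-} | 3 pending]
  bind e := List (c -> Int)
step 2: unify f ~ a  [subst: {e:=List (c -> Int)} | 2 pending]
  bind f := a
step 3: unify g ~ Bool  [subst: {e:=List (c -> Int), f:=a} | 1 pending]
  bind g := Bool
step 4: unify h ~ List List Int  [subst: {e:=List (c -> Int), f:=a, g:=Bool} | 0 pending]
  bind h := List List Int

Answer: e:=List (c -> Int) f:=a g:=Bool h:=List List Int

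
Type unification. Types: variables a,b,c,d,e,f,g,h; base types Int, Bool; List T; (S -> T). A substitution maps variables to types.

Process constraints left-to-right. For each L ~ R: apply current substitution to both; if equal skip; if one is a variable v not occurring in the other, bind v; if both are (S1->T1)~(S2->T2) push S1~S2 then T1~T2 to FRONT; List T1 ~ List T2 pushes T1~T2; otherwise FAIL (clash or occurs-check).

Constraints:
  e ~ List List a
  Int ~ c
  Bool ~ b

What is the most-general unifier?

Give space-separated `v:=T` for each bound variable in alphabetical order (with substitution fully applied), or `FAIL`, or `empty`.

step 1: unify e ~ List List a  [subst: {-} | 2 pending]
  bind e := List List a
step 2: unify Int ~ c  [subst: {e:=List List a} | 1 pending]
  bind c := Int
step 3: unify Bool ~ b  [subst: {e:=List List a, c:=Int} | 0 pending]
  bind b := Bool

Answer: b:=Bool c:=Int e:=List List a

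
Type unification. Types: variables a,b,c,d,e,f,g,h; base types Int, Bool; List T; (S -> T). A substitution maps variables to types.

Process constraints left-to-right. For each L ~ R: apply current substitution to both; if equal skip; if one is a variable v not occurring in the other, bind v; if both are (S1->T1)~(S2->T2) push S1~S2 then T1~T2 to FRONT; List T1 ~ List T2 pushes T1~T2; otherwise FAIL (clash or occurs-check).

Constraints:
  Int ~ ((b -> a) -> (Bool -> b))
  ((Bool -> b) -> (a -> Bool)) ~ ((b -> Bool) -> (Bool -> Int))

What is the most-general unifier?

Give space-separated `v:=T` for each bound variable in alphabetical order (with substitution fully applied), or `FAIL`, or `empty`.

Answer: FAIL

Derivation:
step 1: unify Int ~ ((b -> a) -> (Bool -> b))  [subst: {-} | 1 pending]
  clash: Int vs ((b -> a) -> (Bool -> b))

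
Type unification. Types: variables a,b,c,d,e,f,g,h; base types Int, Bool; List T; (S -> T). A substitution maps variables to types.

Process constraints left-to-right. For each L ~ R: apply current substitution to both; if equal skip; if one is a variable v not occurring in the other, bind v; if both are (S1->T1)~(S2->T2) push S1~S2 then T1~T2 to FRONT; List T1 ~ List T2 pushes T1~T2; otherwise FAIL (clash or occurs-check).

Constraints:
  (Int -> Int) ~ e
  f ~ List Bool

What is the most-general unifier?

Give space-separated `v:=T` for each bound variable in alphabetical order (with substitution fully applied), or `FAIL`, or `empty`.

Answer: e:=(Int -> Int) f:=List Bool

Derivation:
step 1: unify (Int -> Int) ~ e  [subst: {-} | 1 pending]
  bind e := (Int -> Int)
step 2: unify f ~ List Bool  [subst: {e:=(Int -> Int)} | 0 pending]
  bind f := List Bool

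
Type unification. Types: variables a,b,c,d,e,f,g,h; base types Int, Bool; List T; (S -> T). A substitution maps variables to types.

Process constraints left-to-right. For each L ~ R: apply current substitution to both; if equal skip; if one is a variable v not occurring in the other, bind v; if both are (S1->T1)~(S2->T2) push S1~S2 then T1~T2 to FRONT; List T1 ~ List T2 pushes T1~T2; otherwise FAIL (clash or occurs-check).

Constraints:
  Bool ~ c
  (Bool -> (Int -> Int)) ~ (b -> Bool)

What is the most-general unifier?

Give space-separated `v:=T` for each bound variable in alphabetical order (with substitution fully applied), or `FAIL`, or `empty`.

step 1: unify Bool ~ c  [subst: {-} | 1 pending]
  bind c := Bool
step 2: unify (Bool -> (Int -> Int)) ~ (b -> Bool)  [subst: {c:=Bool} | 0 pending]
  -> decompose arrow: push Bool~b, (Int -> Int)~Bool
step 3: unify Bool ~ b  [subst: {c:=Bool} | 1 pending]
  bind b := Bool
step 4: unify (Int -> Int) ~ Bool  [subst: {c:=Bool, b:=Bool} | 0 pending]
  clash: (Int -> Int) vs Bool

Answer: FAIL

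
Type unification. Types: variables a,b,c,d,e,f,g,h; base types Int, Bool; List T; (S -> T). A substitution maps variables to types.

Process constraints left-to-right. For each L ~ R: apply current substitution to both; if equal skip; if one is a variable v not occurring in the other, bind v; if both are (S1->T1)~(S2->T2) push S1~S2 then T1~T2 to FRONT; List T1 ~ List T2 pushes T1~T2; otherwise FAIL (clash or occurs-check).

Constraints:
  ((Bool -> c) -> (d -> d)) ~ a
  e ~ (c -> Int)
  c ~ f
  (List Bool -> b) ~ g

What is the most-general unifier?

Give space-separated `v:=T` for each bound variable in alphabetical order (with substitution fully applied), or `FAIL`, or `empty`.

Answer: a:=((Bool -> f) -> (d -> d)) c:=f e:=(f -> Int) g:=(List Bool -> b)

Derivation:
step 1: unify ((Bool -> c) -> (d -> d)) ~ a  [subst: {-} | 3 pending]
  bind a := ((Bool -> c) -> (d -> d))
step 2: unify e ~ (c -> Int)  [subst: {a:=((Bool -> c) -> (d -> d))} | 2 pending]
  bind e := (c -> Int)
step 3: unify c ~ f  [subst: {a:=((Bool -> c) -> (d -> d)), e:=(c -> Int)} | 1 pending]
  bind c := f
step 4: unify (List Bool -> b) ~ g  [subst: {a:=((Bool -> c) -> (d -> d)), e:=(c -> Int), c:=f} | 0 pending]
  bind g := (List Bool -> b)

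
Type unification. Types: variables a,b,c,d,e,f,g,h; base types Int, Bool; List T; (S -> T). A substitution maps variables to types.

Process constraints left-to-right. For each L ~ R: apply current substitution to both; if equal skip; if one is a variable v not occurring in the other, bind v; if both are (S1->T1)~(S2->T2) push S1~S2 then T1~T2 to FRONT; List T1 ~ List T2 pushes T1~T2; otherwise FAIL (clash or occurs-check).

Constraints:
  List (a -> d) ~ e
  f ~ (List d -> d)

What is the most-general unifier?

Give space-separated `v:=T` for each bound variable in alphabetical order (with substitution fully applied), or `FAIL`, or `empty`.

step 1: unify List (a -> d) ~ e  [subst: {-} | 1 pending]
  bind e := List (a -> d)
step 2: unify f ~ (List d -> d)  [subst: {e:=List (a -> d)} | 0 pending]
  bind f := (List d -> d)

Answer: e:=List (a -> d) f:=(List d -> d)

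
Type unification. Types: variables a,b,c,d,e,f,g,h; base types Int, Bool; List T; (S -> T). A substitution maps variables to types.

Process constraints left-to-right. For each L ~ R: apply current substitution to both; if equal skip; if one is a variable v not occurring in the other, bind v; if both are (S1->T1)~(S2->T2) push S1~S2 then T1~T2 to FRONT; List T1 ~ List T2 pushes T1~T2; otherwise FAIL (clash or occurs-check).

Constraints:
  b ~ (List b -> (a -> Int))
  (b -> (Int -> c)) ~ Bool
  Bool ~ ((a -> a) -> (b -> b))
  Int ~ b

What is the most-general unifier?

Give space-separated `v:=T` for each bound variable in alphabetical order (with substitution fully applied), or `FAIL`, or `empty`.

Answer: FAIL

Derivation:
step 1: unify b ~ (List b -> (a -> Int))  [subst: {-} | 3 pending]
  occurs-check fail: b in (List b -> (a -> Int))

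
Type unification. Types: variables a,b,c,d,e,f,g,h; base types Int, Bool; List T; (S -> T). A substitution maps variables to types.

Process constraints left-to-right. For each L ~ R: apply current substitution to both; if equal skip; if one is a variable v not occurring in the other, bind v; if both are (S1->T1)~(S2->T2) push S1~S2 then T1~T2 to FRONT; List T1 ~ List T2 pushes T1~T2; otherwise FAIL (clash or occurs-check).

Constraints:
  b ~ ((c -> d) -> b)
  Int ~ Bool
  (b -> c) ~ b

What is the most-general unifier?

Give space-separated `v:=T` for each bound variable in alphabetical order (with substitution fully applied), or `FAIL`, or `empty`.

Answer: FAIL

Derivation:
step 1: unify b ~ ((c -> d) -> b)  [subst: {-} | 2 pending]
  occurs-check fail: b in ((c -> d) -> b)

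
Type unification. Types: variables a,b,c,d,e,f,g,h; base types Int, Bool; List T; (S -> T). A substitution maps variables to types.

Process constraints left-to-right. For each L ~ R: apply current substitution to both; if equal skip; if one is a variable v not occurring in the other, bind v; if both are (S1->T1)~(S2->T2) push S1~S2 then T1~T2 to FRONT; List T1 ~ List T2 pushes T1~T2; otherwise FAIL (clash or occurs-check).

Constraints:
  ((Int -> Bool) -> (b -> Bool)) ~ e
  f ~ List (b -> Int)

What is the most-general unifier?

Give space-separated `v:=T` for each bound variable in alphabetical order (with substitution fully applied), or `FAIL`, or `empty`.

Answer: e:=((Int -> Bool) -> (b -> Bool)) f:=List (b -> Int)

Derivation:
step 1: unify ((Int -> Bool) -> (b -> Bool)) ~ e  [subst: {-} | 1 pending]
  bind e := ((Int -> Bool) -> (b -> Bool))
step 2: unify f ~ List (b -> Int)  [subst: {e:=((Int -> Bool) -> (b -> Bool))} | 0 pending]
  bind f := List (b -> Int)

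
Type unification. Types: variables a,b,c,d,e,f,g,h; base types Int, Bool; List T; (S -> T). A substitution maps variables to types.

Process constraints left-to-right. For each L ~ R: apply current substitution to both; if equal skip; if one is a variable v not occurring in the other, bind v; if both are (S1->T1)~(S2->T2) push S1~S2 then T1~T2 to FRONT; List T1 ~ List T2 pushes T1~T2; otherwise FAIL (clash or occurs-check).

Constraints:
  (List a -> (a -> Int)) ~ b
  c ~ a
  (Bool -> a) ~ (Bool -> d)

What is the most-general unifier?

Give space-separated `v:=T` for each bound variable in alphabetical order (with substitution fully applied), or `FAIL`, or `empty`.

step 1: unify (List a -> (a -> Int)) ~ b  [subst: {-} | 2 pending]
  bind b := (List a -> (a -> Int))
step 2: unify c ~ a  [subst: {b:=(List a -> (a -> Int))} | 1 pending]
  bind c := a
step 3: unify (Bool -> a) ~ (Bool -> d)  [subst: {b:=(List a -> (a -> Int)), c:=a} | 0 pending]
  -> decompose arrow: push Bool~Bool, a~d
step 4: unify Bool ~ Bool  [subst: {b:=(List a -> (a -> Int)), c:=a} | 1 pending]
  -> identical, skip
step 5: unify a ~ d  [subst: {b:=(List a -> (a -> Int)), c:=a} | 0 pending]
  bind a := d

Answer: a:=d b:=(List d -> (d -> Int)) c:=d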